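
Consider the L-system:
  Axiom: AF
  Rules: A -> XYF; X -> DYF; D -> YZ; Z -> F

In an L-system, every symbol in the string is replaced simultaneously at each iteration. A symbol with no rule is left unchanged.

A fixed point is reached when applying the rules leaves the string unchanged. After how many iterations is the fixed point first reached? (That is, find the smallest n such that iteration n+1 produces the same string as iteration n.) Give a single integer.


Answer: 4

Derivation:
Step 0: AF
Step 1: XYFF
Step 2: DYFYFF
Step 3: YZYFYFF
Step 4: YFYFYFF
Step 5: YFYFYFF  (unchanged — fixed point at step 4)


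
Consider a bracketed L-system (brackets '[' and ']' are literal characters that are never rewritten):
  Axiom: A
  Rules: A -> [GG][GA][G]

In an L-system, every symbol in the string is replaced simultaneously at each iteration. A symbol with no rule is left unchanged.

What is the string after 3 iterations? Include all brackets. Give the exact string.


Answer: [GG][G[GG][G[GG][GA][G]][G]][G]

Derivation:
Step 0: A
Step 1: [GG][GA][G]
Step 2: [GG][G[GG][GA][G]][G]
Step 3: [GG][G[GG][G[GG][GA][G]][G]][G]


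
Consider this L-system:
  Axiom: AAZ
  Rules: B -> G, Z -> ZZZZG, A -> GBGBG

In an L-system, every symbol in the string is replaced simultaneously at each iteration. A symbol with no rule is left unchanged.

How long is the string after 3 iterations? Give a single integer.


Step 0: length = 3
Step 1: length = 15
Step 2: length = 31
Step 3: length = 95

Answer: 95


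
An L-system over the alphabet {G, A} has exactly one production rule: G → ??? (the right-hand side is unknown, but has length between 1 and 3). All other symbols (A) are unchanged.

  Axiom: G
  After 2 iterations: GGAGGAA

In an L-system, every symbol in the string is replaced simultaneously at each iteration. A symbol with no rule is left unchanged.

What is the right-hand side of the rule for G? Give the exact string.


Answer: GGA

Derivation:
Trying G → GGA:
  Step 0: G
  Step 1: GGA
  Step 2: GGAGGAA
Matches the given result.


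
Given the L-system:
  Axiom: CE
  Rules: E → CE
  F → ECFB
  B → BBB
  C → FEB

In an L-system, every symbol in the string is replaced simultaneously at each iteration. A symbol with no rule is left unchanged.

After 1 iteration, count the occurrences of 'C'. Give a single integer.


Step 0: CE  (1 'C')
Step 1: FEBCE  (1 'C')

Answer: 1


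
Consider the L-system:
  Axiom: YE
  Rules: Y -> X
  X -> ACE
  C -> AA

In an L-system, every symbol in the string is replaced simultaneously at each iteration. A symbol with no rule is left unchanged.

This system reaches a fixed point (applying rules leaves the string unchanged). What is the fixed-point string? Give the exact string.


Answer: AAAEE

Derivation:
Step 0: YE
Step 1: XE
Step 2: ACEE
Step 3: AAAEE
Step 4: AAAEE  (unchanged — fixed point at step 3)


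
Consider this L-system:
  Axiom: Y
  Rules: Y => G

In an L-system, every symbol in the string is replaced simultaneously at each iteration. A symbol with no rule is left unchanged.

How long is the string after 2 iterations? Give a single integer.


Answer: 1

Derivation:
Step 0: length = 1
Step 1: length = 1
Step 2: length = 1


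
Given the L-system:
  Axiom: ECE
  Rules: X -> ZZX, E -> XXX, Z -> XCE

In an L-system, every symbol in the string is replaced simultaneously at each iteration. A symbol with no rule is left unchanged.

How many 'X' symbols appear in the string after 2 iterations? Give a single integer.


Answer: 6

Derivation:
Step 0: ECE  (0 'X')
Step 1: XXXCXXX  (6 'X')
Step 2: ZZXZZXZZXCZZXZZXZZX  (6 'X')


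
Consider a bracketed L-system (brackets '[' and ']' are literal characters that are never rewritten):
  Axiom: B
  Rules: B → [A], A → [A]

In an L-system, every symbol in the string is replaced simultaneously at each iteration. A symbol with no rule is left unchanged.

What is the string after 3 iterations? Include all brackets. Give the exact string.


Answer: [[[A]]]

Derivation:
Step 0: B
Step 1: [A]
Step 2: [[A]]
Step 3: [[[A]]]


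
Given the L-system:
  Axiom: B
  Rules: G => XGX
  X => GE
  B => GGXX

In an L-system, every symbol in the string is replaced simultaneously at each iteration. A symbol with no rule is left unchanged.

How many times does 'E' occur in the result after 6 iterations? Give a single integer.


Step 0: B  (0 'E')
Step 1: GGXX  (0 'E')
Step 2: XGXXGXGEGE  (2 'E')
Step 3: GEXGXGEGEXGXGEXGXEXGXE  (6 'E')
Step 4: XGXEGEXGXGEXGXEXGXEGEXGXGEXGXEGEXGXGEEGEXGXGEE  (14 'E')
Step 5: GEXGXGEEXGXEGEXGXGEXGXEGEXGXGEEGEXGXGEEXGXEGEXGXGEXGXEGEXGXGEEXGXEGEXGXGEXGXEEXGXEGEXGXGEXGXEE  (30 'E')
Step 6: XGXEGEXGXGEXGXEEGEXGXGEEXGXEGEXGXGEXGXEGEXGXGEEXGXEGEXGXGEXGXEEXGXEGEXGXGEXGXEEGEXGXGEEXGXEGEXGXGEXGXEGEXGXGEEXGXEGEXGXGEXGXEEGEXGXGEEXGXEGEXGXGEXGXEGEXGXGEEEGEXGXGEEXGXEGEXGXGEXGXEGEXGXGEEE  (62 'E')

Answer: 62


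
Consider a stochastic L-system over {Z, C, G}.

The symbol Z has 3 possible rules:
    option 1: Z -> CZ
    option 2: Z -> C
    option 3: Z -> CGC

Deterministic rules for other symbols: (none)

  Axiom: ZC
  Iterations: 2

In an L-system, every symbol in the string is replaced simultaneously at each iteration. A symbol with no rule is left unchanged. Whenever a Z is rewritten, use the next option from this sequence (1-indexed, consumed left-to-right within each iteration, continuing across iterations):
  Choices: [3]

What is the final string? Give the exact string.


Answer: CGCC

Derivation:
Step 0: ZC
Step 1: CGCC  (used choices [3])
Step 2: CGCC  (used choices [])


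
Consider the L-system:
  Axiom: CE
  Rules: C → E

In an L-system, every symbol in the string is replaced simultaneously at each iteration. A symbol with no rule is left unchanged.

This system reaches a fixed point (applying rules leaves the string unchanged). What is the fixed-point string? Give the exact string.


Step 0: CE
Step 1: EE
Step 2: EE  (unchanged — fixed point at step 1)

Answer: EE


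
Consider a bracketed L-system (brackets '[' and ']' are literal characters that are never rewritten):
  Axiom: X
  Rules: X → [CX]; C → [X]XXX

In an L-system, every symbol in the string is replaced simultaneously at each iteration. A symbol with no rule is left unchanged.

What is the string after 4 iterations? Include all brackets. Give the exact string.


Step 0: X
Step 1: [CX]
Step 2: [[X]XXX[CX]]
Step 3: [[[CX]][CX][CX][CX][[X]XXX[CX]]]
Step 4: [[[[X]XXX[CX]]][[X]XXX[CX]][[X]XXX[CX]][[X]XXX[CX]][[[CX]][CX][CX][CX][[X]XXX[CX]]]]

Answer: [[[[X]XXX[CX]]][[X]XXX[CX]][[X]XXX[CX]][[X]XXX[CX]][[[CX]][CX][CX][CX][[X]XXX[CX]]]]


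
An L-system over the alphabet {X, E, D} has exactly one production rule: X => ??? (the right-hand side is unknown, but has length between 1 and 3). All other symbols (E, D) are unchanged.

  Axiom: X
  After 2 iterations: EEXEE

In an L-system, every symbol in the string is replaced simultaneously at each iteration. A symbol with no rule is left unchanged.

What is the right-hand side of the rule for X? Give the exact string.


Trying X => EXE:
  Step 0: X
  Step 1: EXE
  Step 2: EEXEE
Matches the given result.

Answer: EXE


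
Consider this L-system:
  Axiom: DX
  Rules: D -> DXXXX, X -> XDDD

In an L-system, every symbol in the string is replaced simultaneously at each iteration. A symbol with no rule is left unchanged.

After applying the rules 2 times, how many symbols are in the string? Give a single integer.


Answer: 40

Derivation:
Step 0: length = 2
Step 1: length = 9
Step 2: length = 40


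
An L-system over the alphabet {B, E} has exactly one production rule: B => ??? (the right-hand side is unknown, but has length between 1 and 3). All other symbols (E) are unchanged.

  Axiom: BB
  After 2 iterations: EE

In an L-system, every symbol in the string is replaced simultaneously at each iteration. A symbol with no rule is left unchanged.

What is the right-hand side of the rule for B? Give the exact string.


Answer: E

Derivation:
Trying B => E:
  Step 0: BB
  Step 1: EE
  Step 2: EE
Matches the given result.


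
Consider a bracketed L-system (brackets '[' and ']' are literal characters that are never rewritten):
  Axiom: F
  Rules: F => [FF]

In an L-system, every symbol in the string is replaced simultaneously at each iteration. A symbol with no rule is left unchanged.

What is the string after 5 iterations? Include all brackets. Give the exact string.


Step 0: F
Step 1: [FF]
Step 2: [[FF][FF]]
Step 3: [[[FF][FF]][[FF][FF]]]
Step 4: [[[[FF][FF]][[FF][FF]]][[[FF][FF]][[FF][FF]]]]
Step 5: [[[[[FF][FF]][[FF][FF]]][[[FF][FF]][[FF][FF]]]][[[[FF][FF]][[FF][FF]]][[[FF][FF]][[FF][FF]]]]]

Answer: [[[[[FF][FF]][[FF][FF]]][[[FF][FF]][[FF][FF]]]][[[[FF][FF]][[FF][FF]]][[[FF][FF]][[FF][FF]]]]]


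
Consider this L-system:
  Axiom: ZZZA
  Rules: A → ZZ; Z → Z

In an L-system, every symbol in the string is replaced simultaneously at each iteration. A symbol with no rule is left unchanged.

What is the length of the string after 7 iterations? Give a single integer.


Answer: 5

Derivation:
Step 0: length = 4
Step 1: length = 5
Step 2: length = 5
Step 3: length = 5
Step 4: length = 5
Step 5: length = 5
Step 6: length = 5
Step 7: length = 5


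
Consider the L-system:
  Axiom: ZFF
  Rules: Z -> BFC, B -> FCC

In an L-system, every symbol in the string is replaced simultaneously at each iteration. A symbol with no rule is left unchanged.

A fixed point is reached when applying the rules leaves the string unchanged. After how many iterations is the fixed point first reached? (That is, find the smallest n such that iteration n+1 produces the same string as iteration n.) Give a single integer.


Step 0: ZFF
Step 1: BFCFF
Step 2: FCCFCFF
Step 3: FCCFCFF  (unchanged — fixed point at step 2)

Answer: 2


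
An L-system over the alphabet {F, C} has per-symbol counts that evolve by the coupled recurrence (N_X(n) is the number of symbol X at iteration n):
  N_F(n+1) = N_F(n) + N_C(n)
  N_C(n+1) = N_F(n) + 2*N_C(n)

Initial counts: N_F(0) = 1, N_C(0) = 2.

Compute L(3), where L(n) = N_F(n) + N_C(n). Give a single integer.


Step 0: N_F=1, N_C=2, L=3
Step 1: N_F=3, N_C=5, L=8
Step 2: N_F=8, N_C=13, L=21
Step 3: N_F=21, N_C=34, L=55

Answer: 55


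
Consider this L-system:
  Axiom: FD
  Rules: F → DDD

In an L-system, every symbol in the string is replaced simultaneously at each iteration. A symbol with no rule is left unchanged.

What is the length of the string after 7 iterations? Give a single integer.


Answer: 4

Derivation:
Step 0: length = 2
Step 1: length = 4
Step 2: length = 4
Step 3: length = 4
Step 4: length = 4
Step 5: length = 4
Step 6: length = 4
Step 7: length = 4


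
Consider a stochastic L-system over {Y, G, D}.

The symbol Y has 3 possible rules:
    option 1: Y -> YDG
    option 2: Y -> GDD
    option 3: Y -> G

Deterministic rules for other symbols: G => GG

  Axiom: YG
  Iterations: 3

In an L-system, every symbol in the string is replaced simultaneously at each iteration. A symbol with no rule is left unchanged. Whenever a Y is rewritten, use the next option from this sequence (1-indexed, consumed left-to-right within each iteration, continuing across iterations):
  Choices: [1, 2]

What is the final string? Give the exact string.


Step 0: YG
Step 1: YDGGG  (used choices [1])
Step 2: GDDDGGGGGG  (used choices [2])
Step 3: GGDDDGGGGGGGGGGGG  (used choices [])

Answer: GGDDDGGGGGGGGGGGG


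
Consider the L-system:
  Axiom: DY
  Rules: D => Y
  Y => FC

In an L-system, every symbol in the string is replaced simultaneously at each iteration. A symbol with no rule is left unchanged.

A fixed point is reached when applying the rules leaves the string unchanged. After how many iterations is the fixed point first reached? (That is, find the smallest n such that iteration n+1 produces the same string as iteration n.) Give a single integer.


Answer: 2

Derivation:
Step 0: DY
Step 1: YFC
Step 2: FCFC
Step 3: FCFC  (unchanged — fixed point at step 2)


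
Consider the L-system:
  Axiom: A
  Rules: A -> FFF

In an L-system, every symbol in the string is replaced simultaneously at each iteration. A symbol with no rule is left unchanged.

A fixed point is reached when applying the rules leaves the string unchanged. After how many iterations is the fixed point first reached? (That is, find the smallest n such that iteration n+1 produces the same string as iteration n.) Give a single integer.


Step 0: A
Step 1: FFF
Step 2: FFF  (unchanged — fixed point at step 1)

Answer: 1


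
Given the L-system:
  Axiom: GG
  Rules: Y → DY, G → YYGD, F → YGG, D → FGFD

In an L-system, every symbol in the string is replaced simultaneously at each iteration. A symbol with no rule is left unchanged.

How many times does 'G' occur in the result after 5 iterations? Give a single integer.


Answer: 212

Derivation:
Step 0: GG  (2 'G')
Step 1: YYGDYYGD  (2 'G')
Step 2: DYDYYYGDFGFDDYDYYYGDFGFD  (4 'G')
Step 3: FGFDDYFGFDDYDYDYYYGDFGFDYGGYYGDYGGFGFDFGFDDYFGFDDYDYDYYYGDFGFDYGGYYGDYGGFGFD  (20 'G')
Step 4: YGGYYGDYGGFGFDFGFDDYYGGYYGDYGGFGFDFGFDDYFGFDDYFGFDDYDYDYYYGDFGFDYGGYYGDYGGFGFDDYYYGDYYGDDYDYYYGDFGFDDYYYGDYYGDYGGYYGDYGGFGFDYGGYYGDYGGFGFDFGFDDYYGGYYGDYGGFGFDFGFDDYFGFDDYFGFDDYDYDYYYGDFGFDYGGYYGDYGGFGFDDYYYGDYYGDDYDYYYGDFGFDDYYYGDYYGDYGGYYGDYGGFGFD  (72 'G')
Step 5: DYYYGDYYGDDYDYYYGDFGFDDYYYGDYYGDYGGYYGDYGGFGFDYGGYYGDYGGFGFDFGFDDYDYYYGDYYGDDYDYYYGDFGFDDYYYGDYYGDYGGYYGDYGGFGFDYGGYYGDYGGFGFDFGFDDYYGGYYGDYGGFGFDFGFDDYYGGYYGDYGGFGFDFGFDDYFGFDDYFGFDDYDYDYYYGDFGFDYGGYYGDYGGFGFDDYYYGDYYGDDYDYYYGDFGFDDYYYGDYYGDYGGYYGDYGGFGFDFGFDDYDYDYYYGDFGFDDYDYYYGDFGFDFGFDDYFGFDDYDYDYYYGDFGFDYGGYYGDYGGFGFDFGFDDYDYDYYYGDFGFDDYDYYYGDFGFDDYYYGDYYGDDYDYYYGDFGFDDYYYGDYYGDYGGYYGDYGGFGFDDYYYGDYYGDDYDYYYGDFGFDDYYYGDYYGDYGGYYGDYGGFGFDYGGYYGDYGGFGFDFGFDDYDYYYGDYYGDDYDYYYGDFGFDDYYYGDYYGDYGGYYGDYGGFGFDYGGYYGDYGGFGFDFGFDDYYGGYYGDYGGFGFDFGFDDYYGGYYGDYGGFGFDFGFDDYFGFDDYFGFDDYDYDYYYGDFGFDYGGYYGDYGGFGFDDYYYGDYYGDDYDYYYGDFGFDDYYYGDYYGDYGGYYGDYGGFGFDFGFDDYDYDYYYGDFGFDDYDYYYGDFGFDFGFDDYFGFDDYDYDYYYGDFGFDYGGYYGDYGGFGFDFGFDDYDYDYYYGDFGFDDYDYYYGDFGFDDYYYGDYYGDDYDYYYGDFGFDDYYYGDYYGDYGGYYGDYGGFGFD  (212 'G')


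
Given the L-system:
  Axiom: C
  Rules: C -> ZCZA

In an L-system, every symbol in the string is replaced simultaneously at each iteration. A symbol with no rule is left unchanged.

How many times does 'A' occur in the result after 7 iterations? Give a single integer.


Step 0: C  (0 'A')
Step 1: ZCZA  (1 'A')
Step 2: ZZCZAZA  (2 'A')
Step 3: ZZZCZAZAZA  (3 'A')
Step 4: ZZZZCZAZAZAZA  (4 'A')
Step 5: ZZZZZCZAZAZAZAZA  (5 'A')
Step 6: ZZZZZZCZAZAZAZAZAZA  (6 'A')
Step 7: ZZZZZZZCZAZAZAZAZAZAZA  (7 'A')

Answer: 7


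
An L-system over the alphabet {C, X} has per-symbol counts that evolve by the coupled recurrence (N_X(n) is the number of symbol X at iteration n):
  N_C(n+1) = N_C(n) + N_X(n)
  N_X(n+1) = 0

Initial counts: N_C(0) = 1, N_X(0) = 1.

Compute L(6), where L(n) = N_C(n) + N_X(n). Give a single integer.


Step 0: N_C=1, N_X=1, L=2
Step 1: N_C=2, N_X=0, L=2
Step 2: N_C=2, N_X=0, L=2
Step 3: N_C=2, N_X=0, L=2
Step 4: N_C=2, N_X=0, L=2
Step 5: N_C=2, N_X=0, L=2
Step 6: N_C=2, N_X=0, L=2

Answer: 2


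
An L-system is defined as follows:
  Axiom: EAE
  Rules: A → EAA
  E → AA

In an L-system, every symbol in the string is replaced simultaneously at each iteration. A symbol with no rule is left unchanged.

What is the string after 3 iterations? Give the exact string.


Answer: AAEAAEAAAAEAAEAAEAAEAAAAEAAEAAAAEAAEAAAAEAAEAAAAEAAEAA

Derivation:
Step 0: EAE
Step 1: AAEAAAA
Step 2: EAAEAAAAEAAEAAEAAEAA
Step 3: AAEAAEAAAAEAAEAAEAAEAAAAEAAEAAAAEAAEAAAAEAAEAAAAEAAEAA


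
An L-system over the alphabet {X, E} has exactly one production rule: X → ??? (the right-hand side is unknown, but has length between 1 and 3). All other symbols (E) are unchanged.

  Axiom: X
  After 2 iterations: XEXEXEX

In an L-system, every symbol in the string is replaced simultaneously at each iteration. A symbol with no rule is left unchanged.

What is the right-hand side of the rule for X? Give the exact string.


Trying X → XEX:
  Step 0: X
  Step 1: XEX
  Step 2: XEXEXEX
Matches the given result.

Answer: XEX


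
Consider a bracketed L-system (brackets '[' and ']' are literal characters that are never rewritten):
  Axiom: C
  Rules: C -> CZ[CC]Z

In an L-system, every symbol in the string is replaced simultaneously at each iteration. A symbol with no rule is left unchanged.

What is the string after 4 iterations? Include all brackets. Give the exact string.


Step 0: C
Step 1: CZ[CC]Z
Step 2: CZ[CC]ZZ[CZ[CC]ZCZ[CC]Z]Z
Step 3: CZ[CC]ZZ[CZ[CC]ZCZ[CC]Z]ZZ[CZ[CC]ZZ[CZ[CC]ZCZ[CC]Z]ZCZ[CC]ZZ[CZ[CC]ZCZ[CC]Z]Z]Z
Step 4: CZ[CC]ZZ[CZ[CC]ZCZ[CC]Z]ZZ[CZ[CC]ZZ[CZ[CC]ZCZ[CC]Z]ZCZ[CC]ZZ[CZ[CC]ZCZ[CC]Z]Z]ZZ[CZ[CC]ZZ[CZ[CC]ZCZ[CC]Z]ZZ[CZ[CC]ZZ[CZ[CC]ZCZ[CC]Z]ZCZ[CC]ZZ[CZ[CC]ZCZ[CC]Z]Z]ZCZ[CC]ZZ[CZ[CC]ZCZ[CC]Z]ZZ[CZ[CC]ZZ[CZ[CC]ZCZ[CC]Z]ZCZ[CC]ZZ[CZ[CC]ZCZ[CC]Z]Z]Z]Z

Answer: CZ[CC]ZZ[CZ[CC]ZCZ[CC]Z]ZZ[CZ[CC]ZZ[CZ[CC]ZCZ[CC]Z]ZCZ[CC]ZZ[CZ[CC]ZCZ[CC]Z]Z]ZZ[CZ[CC]ZZ[CZ[CC]ZCZ[CC]Z]ZZ[CZ[CC]ZZ[CZ[CC]ZCZ[CC]Z]ZCZ[CC]ZZ[CZ[CC]ZCZ[CC]Z]Z]ZCZ[CC]ZZ[CZ[CC]ZCZ[CC]Z]ZZ[CZ[CC]ZZ[CZ[CC]ZCZ[CC]Z]ZCZ[CC]ZZ[CZ[CC]ZCZ[CC]Z]Z]Z]Z


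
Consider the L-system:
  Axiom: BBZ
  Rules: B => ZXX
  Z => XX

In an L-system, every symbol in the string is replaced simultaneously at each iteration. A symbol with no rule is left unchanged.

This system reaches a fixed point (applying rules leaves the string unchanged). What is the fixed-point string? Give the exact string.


Step 0: BBZ
Step 1: ZXXZXXXX
Step 2: XXXXXXXXXX
Step 3: XXXXXXXXXX  (unchanged — fixed point at step 2)

Answer: XXXXXXXXXX


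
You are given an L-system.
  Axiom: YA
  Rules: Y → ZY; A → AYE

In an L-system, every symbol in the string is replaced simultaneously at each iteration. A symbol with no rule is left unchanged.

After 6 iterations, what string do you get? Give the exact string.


Answer: ZZZZZZYAYEZYEZZYEZZZYEZZZZYEZZZZZYE

Derivation:
Step 0: YA
Step 1: ZYAYE
Step 2: ZZYAYEZYE
Step 3: ZZZYAYEZYEZZYE
Step 4: ZZZZYAYEZYEZZYEZZZYE
Step 5: ZZZZZYAYEZYEZZYEZZZYEZZZZYE
Step 6: ZZZZZZYAYEZYEZZYEZZZYEZZZZYEZZZZZYE


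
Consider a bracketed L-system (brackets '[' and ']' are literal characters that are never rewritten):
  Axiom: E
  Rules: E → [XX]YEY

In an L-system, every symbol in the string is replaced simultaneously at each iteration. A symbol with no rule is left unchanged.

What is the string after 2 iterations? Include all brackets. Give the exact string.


Answer: [XX]Y[XX]YEYY

Derivation:
Step 0: E
Step 1: [XX]YEY
Step 2: [XX]Y[XX]YEYY


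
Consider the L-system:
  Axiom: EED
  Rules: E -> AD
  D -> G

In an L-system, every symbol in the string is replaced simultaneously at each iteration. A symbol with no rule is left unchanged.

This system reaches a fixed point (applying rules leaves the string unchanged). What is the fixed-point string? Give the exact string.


Step 0: EED
Step 1: ADADG
Step 2: AGAGG
Step 3: AGAGG  (unchanged — fixed point at step 2)

Answer: AGAGG


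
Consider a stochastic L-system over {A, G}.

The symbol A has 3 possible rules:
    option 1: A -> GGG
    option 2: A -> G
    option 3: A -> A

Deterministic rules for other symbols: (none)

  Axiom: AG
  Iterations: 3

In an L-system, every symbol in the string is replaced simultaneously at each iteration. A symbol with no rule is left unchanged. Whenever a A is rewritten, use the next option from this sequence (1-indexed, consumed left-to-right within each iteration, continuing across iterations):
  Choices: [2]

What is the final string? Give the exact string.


Answer: GG

Derivation:
Step 0: AG
Step 1: GG  (used choices [2])
Step 2: GG  (used choices [])
Step 3: GG  (used choices [])


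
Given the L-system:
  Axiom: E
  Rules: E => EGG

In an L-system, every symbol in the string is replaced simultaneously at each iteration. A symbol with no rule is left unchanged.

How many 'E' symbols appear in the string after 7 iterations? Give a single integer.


Step 0: E  (1 'E')
Step 1: EGG  (1 'E')
Step 2: EGGGG  (1 'E')
Step 3: EGGGGGG  (1 'E')
Step 4: EGGGGGGGG  (1 'E')
Step 5: EGGGGGGGGGG  (1 'E')
Step 6: EGGGGGGGGGGGG  (1 'E')
Step 7: EGGGGGGGGGGGGGG  (1 'E')

Answer: 1


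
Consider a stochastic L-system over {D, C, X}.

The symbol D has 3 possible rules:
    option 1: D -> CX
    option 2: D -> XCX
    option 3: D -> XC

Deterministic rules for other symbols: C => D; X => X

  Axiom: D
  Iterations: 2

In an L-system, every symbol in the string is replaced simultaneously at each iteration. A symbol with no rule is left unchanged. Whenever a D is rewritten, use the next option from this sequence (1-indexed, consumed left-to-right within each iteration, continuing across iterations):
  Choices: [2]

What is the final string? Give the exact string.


Answer: XDX

Derivation:
Step 0: D
Step 1: XCX  (used choices [2])
Step 2: XDX  (used choices [])


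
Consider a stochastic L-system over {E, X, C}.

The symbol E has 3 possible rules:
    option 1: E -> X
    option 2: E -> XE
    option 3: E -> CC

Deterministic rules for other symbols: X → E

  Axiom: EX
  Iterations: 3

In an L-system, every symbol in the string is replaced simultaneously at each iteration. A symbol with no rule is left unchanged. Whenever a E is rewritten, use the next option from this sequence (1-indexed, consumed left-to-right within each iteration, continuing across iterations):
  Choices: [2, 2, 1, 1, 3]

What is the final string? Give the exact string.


Answer: XECCE

Derivation:
Step 0: EX
Step 1: XEE  (used choices [2])
Step 2: EXEX  (used choices [2, 1])
Step 3: XECCE  (used choices [1, 3])


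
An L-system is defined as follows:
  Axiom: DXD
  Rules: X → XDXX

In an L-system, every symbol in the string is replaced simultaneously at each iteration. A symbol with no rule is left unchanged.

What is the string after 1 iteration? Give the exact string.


Answer: DXDXXD

Derivation:
Step 0: DXD
Step 1: DXDXXD


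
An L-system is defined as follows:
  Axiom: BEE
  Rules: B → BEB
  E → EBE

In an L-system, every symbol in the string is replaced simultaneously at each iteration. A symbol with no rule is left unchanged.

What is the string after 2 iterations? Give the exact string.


Step 0: BEE
Step 1: BEBEBEEBE
Step 2: BEBEBEBEBEBEBEBEBEEBEBEBEBE

Answer: BEBEBEBEBEBEBEBEBEEBEBEBEBE


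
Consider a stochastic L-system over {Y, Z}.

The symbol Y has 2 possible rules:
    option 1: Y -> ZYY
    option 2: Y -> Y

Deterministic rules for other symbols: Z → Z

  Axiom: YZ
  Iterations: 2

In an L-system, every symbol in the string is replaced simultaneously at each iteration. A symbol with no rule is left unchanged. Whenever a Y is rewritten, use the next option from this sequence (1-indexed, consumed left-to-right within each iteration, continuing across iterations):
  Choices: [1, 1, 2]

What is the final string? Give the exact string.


Answer: ZZYYYZ

Derivation:
Step 0: YZ
Step 1: ZYYZ  (used choices [1])
Step 2: ZZYYYZ  (used choices [1, 2])


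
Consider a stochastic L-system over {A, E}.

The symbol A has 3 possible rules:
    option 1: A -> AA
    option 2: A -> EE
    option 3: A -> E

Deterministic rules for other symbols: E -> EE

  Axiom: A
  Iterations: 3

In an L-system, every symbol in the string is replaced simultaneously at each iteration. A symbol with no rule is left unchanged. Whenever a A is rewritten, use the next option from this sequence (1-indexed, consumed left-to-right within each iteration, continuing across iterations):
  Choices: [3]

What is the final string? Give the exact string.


Step 0: A
Step 1: E  (used choices [3])
Step 2: EE  (used choices [])
Step 3: EEEE  (used choices [])

Answer: EEEE


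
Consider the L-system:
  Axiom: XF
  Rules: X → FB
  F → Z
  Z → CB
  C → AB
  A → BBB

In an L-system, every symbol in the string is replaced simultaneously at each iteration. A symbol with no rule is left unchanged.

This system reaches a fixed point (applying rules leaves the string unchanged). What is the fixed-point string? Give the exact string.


Step 0: XF
Step 1: FBZ
Step 2: ZBCB
Step 3: CBBABB
Step 4: ABBBBBBBB
Step 5: BBBBBBBBBBB
Step 6: BBBBBBBBBBB  (unchanged — fixed point at step 5)

Answer: BBBBBBBBBBB


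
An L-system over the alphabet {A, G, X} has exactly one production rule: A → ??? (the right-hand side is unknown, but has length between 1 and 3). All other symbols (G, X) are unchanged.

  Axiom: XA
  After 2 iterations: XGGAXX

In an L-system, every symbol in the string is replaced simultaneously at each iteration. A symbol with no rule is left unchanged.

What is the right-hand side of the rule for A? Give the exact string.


Trying A → GAX:
  Step 0: XA
  Step 1: XGAX
  Step 2: XGGAXX
Matches the given result.

Answer: GAX


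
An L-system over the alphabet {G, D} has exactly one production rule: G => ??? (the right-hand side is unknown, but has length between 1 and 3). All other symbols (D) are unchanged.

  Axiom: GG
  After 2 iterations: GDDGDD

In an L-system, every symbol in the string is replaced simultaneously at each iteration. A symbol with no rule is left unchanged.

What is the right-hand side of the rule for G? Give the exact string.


Answer: GD

Derivation:
Trying G => GD:
  Step 0: GG
  Step 1: GDGD
  Step 2: GDDGDD
Matches the given result.


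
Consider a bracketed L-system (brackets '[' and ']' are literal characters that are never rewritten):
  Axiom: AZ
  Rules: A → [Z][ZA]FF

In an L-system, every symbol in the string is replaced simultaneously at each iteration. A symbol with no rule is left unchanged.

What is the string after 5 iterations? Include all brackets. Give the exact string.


Step 0: AZ
Step 1: [Z][ZA]FFZ
Step 2: [Z][Z[Z][ZA]FF]FFZ
Step 3: [Z][Z[Z][Z[Z][ZA]FF]FF]FFZ
Step 4: [Z][Z[Z][Z[Z][Z[Z][ZA]FF]FF]FF]FFZ
Step 5: [Z][Z[Z][Z[Z][Z[Z][Z[Z][ZA]FF]FF]FF]FF]FFZ

Answer: [Z][Z[Z][Z[Z][Z[Z][Z[Z][ZA]FF]FF]FF]FF]FFZ


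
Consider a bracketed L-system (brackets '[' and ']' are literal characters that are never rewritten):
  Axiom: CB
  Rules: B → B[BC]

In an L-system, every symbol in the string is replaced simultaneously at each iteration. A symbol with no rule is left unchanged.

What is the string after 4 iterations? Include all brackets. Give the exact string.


Answer: CB[BC][B[BC]C][B[BC][B[BC]C]C][B[BC][B[BC]C][B[BC][B[BC]C]C]C]

Derivation:
Step 0: CB
Step 1: CB[BC]
Step 2: CB[BC][B[BC]C]
Step 3: CB[BC][B[BC]C][B[BC][B[BC]C]C]
Step 4: CB[BC][B[BC]C][B[BC][B[BC]C]C][B[BC][B[BC]C][B[BC][B[BC]C]C]C]


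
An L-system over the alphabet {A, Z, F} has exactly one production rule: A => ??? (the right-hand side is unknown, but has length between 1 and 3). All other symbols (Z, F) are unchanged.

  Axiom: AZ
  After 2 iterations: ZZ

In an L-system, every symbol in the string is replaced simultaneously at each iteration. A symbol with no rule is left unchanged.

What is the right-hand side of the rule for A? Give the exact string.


Trying A => Z:
  Step 0: AZ
  Step 1: ZZ
  Step 2: ZZ
Matches the given result.

Answer: Z


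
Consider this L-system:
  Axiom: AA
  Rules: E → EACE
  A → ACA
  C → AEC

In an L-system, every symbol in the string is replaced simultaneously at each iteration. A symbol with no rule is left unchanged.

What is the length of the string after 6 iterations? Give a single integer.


Step 0: length = 2
Step 1: length = 6
Step 2: length = 18
Step 3: length = 56
Step 4: length = 178
Step 5: length = 572
Step 6: length = 1848

Answer: 1848


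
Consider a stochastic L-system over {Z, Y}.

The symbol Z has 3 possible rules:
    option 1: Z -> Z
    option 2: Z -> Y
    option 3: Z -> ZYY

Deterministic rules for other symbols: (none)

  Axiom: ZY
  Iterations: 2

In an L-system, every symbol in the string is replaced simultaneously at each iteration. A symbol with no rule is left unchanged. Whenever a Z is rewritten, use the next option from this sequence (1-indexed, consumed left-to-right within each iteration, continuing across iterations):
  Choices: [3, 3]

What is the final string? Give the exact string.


Answer: ZYYYYY

Derivation:
Step 0: ZY
Step 1: ZYYY  (used choices [3])
Step 2: ZYYYYY  (used choices [3])


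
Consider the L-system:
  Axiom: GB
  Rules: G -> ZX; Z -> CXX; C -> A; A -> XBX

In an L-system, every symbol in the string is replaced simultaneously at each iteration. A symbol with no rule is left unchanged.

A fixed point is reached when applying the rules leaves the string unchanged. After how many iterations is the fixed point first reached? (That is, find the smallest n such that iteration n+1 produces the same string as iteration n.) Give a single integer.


Answer: 4

Derivation:
Step 0: GB
Step 1: ZXB
Step 2: CXXXB
Step 3: AXXXB
Step 4: XBXXXXB
Step 5: XBXXXXB  (unchanged — fixed point at step 4)


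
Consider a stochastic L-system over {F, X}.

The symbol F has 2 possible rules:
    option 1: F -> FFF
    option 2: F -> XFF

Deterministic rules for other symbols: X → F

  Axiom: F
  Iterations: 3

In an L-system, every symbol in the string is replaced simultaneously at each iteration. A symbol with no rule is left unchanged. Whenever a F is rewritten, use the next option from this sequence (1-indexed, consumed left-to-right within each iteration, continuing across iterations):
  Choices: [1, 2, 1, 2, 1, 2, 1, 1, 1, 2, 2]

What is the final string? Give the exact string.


Step 0: F
Step 1: FFF  (used choices [1])
Step 2: XFFFFFXFF  (used choices [2, 1, 2])
Step 3: FFFFXFFFFFFFFFFFFXFFXFF  (used choices [1, 2, 1, 1, 1, 2, 2])

Answer: FFFFXFFFFFFFFFFFFXFFXFF


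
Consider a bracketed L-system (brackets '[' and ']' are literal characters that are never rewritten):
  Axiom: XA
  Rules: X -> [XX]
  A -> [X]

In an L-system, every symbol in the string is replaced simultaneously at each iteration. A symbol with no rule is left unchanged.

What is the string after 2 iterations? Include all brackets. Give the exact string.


Step 0: XA
Step 1: [XX][X]
Step 2: [[XX][XX]][[XX]]

Answer: [[XX][XX]][[XX]]


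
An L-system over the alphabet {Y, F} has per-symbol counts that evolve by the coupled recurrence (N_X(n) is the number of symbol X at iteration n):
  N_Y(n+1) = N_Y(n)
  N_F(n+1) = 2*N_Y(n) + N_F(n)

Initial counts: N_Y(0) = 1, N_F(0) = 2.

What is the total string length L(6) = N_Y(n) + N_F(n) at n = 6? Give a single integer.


Step 0: N_Y=1, N_F=2, L=3
Step 1: N_Y=1, N_F=4, L=5
Step 2: N_Y=1, N_F=6, L=7
Step 3: N_Y=1, N_F=8, L=9
Step 4: N_Y=1, N_F=10, L=11
Step 5: N_Y=1, N_F=12, L=13
Step 6: N_Y=1, N_F=14, L=15

Answer: 15


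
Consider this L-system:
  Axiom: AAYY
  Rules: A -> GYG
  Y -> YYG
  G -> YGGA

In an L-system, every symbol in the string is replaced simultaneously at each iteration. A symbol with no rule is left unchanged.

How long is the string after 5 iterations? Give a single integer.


Step 0: length = 4
Step 1: length = 12
Step 2: length = 42
Step 3: length = 144
Step 4: length = 498
Step 5: length = 1722

Answer: 1722


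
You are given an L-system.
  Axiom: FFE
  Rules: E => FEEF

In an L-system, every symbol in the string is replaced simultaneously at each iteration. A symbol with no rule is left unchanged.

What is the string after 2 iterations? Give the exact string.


Answer: FFFFEEFFEEFF

Derivation:
Step 0: FFE
Step 1: FFFEEF
Step 2: FFFFEEFFEEFF


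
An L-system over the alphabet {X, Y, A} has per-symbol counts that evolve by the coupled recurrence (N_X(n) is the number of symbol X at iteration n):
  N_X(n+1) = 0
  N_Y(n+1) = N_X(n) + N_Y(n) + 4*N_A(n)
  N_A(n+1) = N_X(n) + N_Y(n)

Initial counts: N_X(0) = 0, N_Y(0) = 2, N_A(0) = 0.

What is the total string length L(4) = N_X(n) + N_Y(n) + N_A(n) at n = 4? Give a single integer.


Answer: 76

Derivation:
Step 0: N_X=0, N_Y=2, N_A=0, L=2
Step 1: N_X=0, N_Y=2, N_A=2, L=4
Step 2: N_X=0, N_Y=10, N_A=2, L=12
Step 3: N_X=0, N_Y=18, N_A=10, L=28
Step 4: N_X=0, N_Y=58, N_A=18, L=76


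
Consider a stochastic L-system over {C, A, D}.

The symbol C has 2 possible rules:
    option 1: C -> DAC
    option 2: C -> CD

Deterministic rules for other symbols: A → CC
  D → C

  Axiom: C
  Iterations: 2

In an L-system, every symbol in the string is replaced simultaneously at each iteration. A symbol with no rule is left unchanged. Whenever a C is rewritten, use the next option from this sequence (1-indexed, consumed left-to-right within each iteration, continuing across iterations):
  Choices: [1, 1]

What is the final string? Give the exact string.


Answer: CCCDAC

Derivation:
Step 0: C
Step 1: DAC  (used choices [1])
Step 2: CCCDAC  (used choices [1])


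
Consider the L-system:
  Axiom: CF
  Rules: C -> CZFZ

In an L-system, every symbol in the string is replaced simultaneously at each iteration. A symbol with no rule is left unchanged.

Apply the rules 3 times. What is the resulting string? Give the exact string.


Step 0: CF
Step 1: CZFZF
Step 2: CZFZZFZF
Step 3: CZFZZFZZFZF

Answer: CZFZZFZZFZF


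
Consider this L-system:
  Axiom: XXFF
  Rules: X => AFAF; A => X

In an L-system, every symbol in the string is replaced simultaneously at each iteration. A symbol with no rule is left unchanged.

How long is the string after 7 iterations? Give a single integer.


Answer: 94

Derivation:
Step 0: length = 4
Step 1: length = 10
Step 2: length = 10
Step 3: length = 22
Step 4: length = 22
Step 5: length = 46
Step 6: length = 46
Step 7: length = 94


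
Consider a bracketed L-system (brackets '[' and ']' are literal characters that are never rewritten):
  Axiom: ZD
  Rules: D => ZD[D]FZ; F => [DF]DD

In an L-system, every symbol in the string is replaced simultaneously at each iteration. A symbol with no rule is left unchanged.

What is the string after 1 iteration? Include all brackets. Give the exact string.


Step 0: ZD
Step 1: ZZD[D]FZ

Answer: ZZD[D]FZ


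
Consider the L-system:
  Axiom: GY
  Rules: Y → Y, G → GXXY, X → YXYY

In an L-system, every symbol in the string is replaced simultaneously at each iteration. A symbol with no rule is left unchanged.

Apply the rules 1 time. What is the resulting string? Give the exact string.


Answer: GXXYY

Derivation:
Step 0: GY
Step 1: GXXYY


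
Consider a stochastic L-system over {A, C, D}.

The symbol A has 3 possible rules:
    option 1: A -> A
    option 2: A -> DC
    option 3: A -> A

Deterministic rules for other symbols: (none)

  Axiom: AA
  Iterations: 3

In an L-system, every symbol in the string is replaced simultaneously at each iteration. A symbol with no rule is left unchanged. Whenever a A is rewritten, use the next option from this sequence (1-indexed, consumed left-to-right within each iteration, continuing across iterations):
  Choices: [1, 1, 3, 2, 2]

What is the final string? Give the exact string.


Step 0: AA
Step 1: AA  (used choices [1, 1])
Step 2: ADC  (used choices [3, 2])
Step 3: DCDC  (used choices [2])

Answer: DCDC


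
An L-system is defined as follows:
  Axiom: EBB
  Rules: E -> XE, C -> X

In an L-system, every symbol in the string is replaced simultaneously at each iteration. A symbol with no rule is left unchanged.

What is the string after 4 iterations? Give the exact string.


Step 0: EBB
Step 1: XEBB
Step 2: XXEBB
Step 3: XXXEBB
Step 4: XXXXEBB

Answer: XXXXEBB


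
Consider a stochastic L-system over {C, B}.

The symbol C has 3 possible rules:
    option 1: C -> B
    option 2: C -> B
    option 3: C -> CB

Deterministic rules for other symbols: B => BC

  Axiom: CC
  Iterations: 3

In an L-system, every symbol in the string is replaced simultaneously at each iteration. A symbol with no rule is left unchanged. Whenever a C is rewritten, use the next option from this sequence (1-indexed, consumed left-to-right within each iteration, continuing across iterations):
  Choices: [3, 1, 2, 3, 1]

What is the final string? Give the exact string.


Step 0: CC
Step 1: CBB  (used choices [3, 1])
Step 2: BBCBC  (used choices [2])
Step 3: BCBCCBBCB  (used choices [3, 1])

Answer: BCBCCBBCB


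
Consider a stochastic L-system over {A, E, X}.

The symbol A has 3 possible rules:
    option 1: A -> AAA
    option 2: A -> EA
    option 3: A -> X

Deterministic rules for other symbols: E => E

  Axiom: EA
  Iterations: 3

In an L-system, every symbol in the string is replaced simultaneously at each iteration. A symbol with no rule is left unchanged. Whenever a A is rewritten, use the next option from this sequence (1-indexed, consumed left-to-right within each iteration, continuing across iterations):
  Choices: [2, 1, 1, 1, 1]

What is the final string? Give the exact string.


Step 0: EA
Step 1: EEA  (used choices [2])
Step 2: EEAAA  (used choices [1])
Step 3: EEAAAAAAAAA  (used choices [1, 1, 1])

Answer: EEAAAAAAAAA


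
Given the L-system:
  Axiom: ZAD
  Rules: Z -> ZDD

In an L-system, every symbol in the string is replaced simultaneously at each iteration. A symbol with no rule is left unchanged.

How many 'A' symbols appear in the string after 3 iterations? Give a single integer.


Answer: 1

Derivation:
Step 0: ZAD  (1 'A')
Step 1: ZDDAD  (1 'A')
Step 2: ZDDDDAD  (1 'A')
Step 3: ZDDDDDDAD  (1 'A')


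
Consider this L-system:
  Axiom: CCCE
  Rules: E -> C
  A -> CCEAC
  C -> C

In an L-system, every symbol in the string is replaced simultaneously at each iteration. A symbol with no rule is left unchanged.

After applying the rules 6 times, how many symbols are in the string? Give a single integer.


Step 0: length = 4
Step 1: length = 4
Step 2: length = 4
Step 3: length = 4
Step 4: length = 4
Step 5: length = 4
Step 6: length = 4

Answer: 4


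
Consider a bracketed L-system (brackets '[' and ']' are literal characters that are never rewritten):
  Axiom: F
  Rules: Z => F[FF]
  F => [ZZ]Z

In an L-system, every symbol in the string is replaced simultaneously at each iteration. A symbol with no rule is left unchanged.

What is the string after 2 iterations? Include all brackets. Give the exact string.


Answer: [F[FF]F[FF]]F[FF]

Derivation:
Step 0: F
Step 1: [ZZ]Z
Step 2: [F[FF]F[FF]]F[FF]


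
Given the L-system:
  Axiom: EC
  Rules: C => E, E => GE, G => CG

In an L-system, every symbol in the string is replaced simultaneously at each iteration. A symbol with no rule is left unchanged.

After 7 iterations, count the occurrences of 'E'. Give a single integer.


Answer: 33

Derivation:
Step 0: EC  (1 'E')
Step 1: GEE  (2 'E')
Step 2: CGGEGE  (2 'E')
Step 3: ECGCGGECGGE  (3 'E')
Step 4: GEECGECGCGGEECGCGGE  (6 'E')
Step 5: CGGEGEECGGEECGECGCGGEGEECGECGCGGE  (11 'E')
Step 6: ECGCGGECGGEGEECGCGGEGEECGGEECGECGCGGECGGEGEECGGEECGECGCGGE  (19 'E')
Step 7: GEECGECGCGGEECGCGGECGGEGEECGECGCGGECGGEGEECGCGGEGEECGGEECGECGCGGEECGCGGECGGEGEECGCGGEGEECGGEECGECGCGGE  (33 'E')


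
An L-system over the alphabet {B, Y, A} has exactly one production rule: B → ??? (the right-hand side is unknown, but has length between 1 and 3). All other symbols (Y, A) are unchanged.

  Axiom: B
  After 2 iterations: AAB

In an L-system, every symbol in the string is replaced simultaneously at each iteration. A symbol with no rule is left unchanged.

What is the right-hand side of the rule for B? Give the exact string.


Answer: AB

Derivation:
Trying B → AB:
  Step 0: B
  Step 1: AB
  Step 2: AAB
Matches the given result.


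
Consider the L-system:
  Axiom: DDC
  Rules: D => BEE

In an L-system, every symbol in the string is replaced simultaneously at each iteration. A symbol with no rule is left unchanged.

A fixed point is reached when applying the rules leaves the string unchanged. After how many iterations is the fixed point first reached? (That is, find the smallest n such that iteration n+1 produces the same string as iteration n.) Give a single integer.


Answer: 1

Derivation:
Step 0: DDC
Step 1: BEEBEEC
Step 2: BEEBEEC  (unchanged — fixed point at step 1)


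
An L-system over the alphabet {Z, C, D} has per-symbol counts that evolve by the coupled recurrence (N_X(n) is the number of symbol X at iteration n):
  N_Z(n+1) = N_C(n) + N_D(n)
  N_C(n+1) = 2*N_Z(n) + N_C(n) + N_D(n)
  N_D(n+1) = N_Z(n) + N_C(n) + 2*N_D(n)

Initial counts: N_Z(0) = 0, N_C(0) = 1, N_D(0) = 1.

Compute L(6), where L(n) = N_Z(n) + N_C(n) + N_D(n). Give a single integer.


Answer: 3264

Derivation:
Step 0: N_Z=0, N_C=1, N_D=1, L=2
Step 1: N_Z=2, N_C=2, N_D=3, L=7
Step 2: N_Z=5, N_C=9, N_D=10, L=24
Step 3: N_Z=19, N_C=29, N_D=34, L=82
Step 4: N_Z=63, N_C=101, N_D=116, L=280
Step 5: N_Z=217, N_C=343, N_D=396, L=956
Step 6: N_Z=739, N_C=1173, N_D=1352, L=3264
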